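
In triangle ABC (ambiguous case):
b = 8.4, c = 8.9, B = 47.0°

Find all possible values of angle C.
sin(C)/c = sin(B)/b  →  sin(C) = c·sin(B)/b = 8.9·sin(47.0°)/8.4 = 0.774887
C₁ = arcsin(0.774887) = 50.79°,  C₂ = 180° - C₁ = 129.21°
Check C₂: A = 180° - 47.0° - 129.21° = 3.79° > 0 ✓
C = 50.79° or C = 129.21° (two solutions)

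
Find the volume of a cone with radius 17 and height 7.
Volume = (1/3) * pi * r² * h
Volume = (1/3) * pi * 17² * 7
Volume = (1/3) * pi * 289 * 7
Volume = (1/3) * pi * 2023
Volume = 2118.48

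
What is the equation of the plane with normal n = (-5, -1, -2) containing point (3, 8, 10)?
d = n·P = (-5)(3) + (-1)(8) + (-2)(10) = -43
Plane: -5x - y - 2z = -43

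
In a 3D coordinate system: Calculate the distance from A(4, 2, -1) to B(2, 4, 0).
d = √[(-2)² + (2)² + (1)²] = √9 = 3.0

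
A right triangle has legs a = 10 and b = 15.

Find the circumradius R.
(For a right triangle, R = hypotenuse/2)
Hypotenuse c = √(10² + 15²) = √325 = 18.0278
R = c/2 = 9.014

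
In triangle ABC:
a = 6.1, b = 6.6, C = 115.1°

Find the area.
Using A = ½ab·sin(C):
A = ½·6.1·6.6·sin(115.1°) = ½·40.26·0.905569 = 18.23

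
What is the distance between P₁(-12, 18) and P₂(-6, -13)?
Using the distance formula: d = sqrt((x₂-x₁)² + (y₂-y₁)²)
dx = (-6) - (-12) = 6
dy = (-13) - 18 = -31
d = sqrt(6² + (-31)²) = sqrt(36 + 961) = sqrt(997) = 31.58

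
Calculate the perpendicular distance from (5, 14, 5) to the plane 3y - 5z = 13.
d = |0(5) + 3(14) + (-5)(5) - (13)| / √(0² + 3² + (-5)²) = 4/√34 = 0.686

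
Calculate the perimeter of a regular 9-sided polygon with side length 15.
Perimeter = number of sides * side length
Perimeter = 9 * 15
Perimeter = 135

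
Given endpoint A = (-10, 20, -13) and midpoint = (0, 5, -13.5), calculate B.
B = (2×0 - (-10), 2×5 - 20, 2×(-13.5) - (-13)) = (10, -10, -14)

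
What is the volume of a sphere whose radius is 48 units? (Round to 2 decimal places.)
Volume = (4/3) * pi * r³
Volume = (4/3) * pi * 48³
Volume = (4/3) * pi * 110592
Volume = 463246.69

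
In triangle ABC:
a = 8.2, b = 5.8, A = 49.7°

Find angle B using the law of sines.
sin(B)/b = sin(A)/a
sin(B) = b·sin(A)/a = 5.8·sin(49.7°)/8.2 = 0.539448
B = arcsin(0.539448) = 32.65°  (b ≤ a, so B ≤ A and the acute solution is unique)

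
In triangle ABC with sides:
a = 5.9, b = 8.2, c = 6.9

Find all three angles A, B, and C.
By the law of cosines:
cos(A) = (b² + c² - a²)/(2bc) = 0.707317  →  A = 44.98°
cos(B) = (a² + c² - b²)/(2ac) = 0.186441  →  B = 79.25°
cos(C) = (a² + b² - c²)/(2ab) = 0.562629  →  C = 55.76°
Check: A + B + C = 180.0° ✓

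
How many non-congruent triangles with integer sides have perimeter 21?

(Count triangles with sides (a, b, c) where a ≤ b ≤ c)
With a ≤ b ≤ c and a + b + c = 21, the triangle inequality a + b > c gives c < 21/2, so c ≤ 10.
Iterate a from 1 to ⌊p/3⌋ = 7; for each a, b ranges from a to ⌊(p−a)/2⌋ with c = p − a − b, keeping only c ≥ b.
Triples: (1, 10, 10), (2, 9, 10), (3, 8, 10), …
Count = 12 triangles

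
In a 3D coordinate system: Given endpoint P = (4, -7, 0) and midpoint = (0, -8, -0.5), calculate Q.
Q = (2×0 - 4, 2×(-8) - (-7), 2×(-0.5) - 0) = (-4, -9, -1)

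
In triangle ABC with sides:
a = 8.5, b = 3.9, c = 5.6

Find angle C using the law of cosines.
cos(C) = (a² + b² - c²)/(2ab)
cos(C) = (8.5² + 3.9² - 5.6²)/(2·8.5·3.9) = 56.1/66.3 = 0.846154
C = arccos(0.846154) = 32.2°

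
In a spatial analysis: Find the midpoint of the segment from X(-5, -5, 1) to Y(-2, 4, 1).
Midpoint = ((-5-2)/2, (-5+4)/2, (1+1)/2) = (-3.5, -0.5, 1)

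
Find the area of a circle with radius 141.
Area = pi * r²
Area = pi * 141²
Area = pi * 19881
Area = 62458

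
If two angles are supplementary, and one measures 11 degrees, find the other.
Supplementary angles sum to 180 degrees.
Other angle = 180 - 11
Other angle = 169 degrees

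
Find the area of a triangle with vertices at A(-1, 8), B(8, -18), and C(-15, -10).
Using the coordinate formula: Area = (1/2)|x₁(y₂-y₃) + x₂(y₃-y₁) + x₃(y₁-y₂)|
Area = (1/2)|(-1)((-18)-(-10)) + 8((-10)-8) + (-15)(8-(-18))|
Area = (1/2)|(-1)*(-8) + 8*(-18) + (-15)*26|
Area = (1/2)|8 + (-144) + (-390)|
Area = (1/2)*526 = 263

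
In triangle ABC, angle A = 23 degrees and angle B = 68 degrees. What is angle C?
Sum of angles in a triangle = 180 degrees
Third angle = 180 - 23 - 68
Third angle = 89 degrees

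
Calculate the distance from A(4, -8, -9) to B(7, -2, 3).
d = √[(3)² + (6)² + (12)²] = √189 = 13.75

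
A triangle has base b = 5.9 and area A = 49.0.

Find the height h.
A = ½bh  →  h = 2A/b
h = 2·49.0/5.9 = 16.61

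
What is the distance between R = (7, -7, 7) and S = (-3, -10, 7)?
d = √[(-10)² + (-3)² + (0)²] = √109 = 10.44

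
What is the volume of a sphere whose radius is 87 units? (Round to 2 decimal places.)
Volume = (4/3) * pi * r³
Volume = (4/3) * pi * 87³
Volume = (4/3) * pi * 658503
Volume = 2758330.92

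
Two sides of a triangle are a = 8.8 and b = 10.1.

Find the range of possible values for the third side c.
By the triangle inequality: |a - b| < c < a + b
|8.8 - 10.1| < c < 8.8 + 10.1
1.3 < c < 18.9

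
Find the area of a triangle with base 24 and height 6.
Area = (1/2) * base * height
Area = (1/2) * 24 * 6
Area = 72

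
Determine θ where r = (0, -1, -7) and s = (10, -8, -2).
r·s = 22, |r|² = 50, |s|² = 168
cos θ = 22/√8400 ≈ 0.24
θ ≈ 76.11°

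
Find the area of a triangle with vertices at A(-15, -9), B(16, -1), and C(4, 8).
Using the coordinate formula: Area = (1/2)|x₁(y₂-y₃) + x₂(y₃-y₁) + x₃(y₁-y₂)|
Area = (1/2)|(-15)((-1)-8) + 16(8-(-9)) + 4((-9)-(-1))|
Area = (1/2)|(-15)*(-9) + 16*17 + 4*(-8)|
Area = (1/2)|135 + 272 + (-32)|
Area = (1/2)*375 = 187.50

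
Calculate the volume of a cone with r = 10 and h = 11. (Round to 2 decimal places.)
Volume = (1/3) * pi * r² * h
Volume = (1/3) * pi * 10² * 11
Volume = (1/3) * pi * 100 * 11
Volume = (1/3) * pi * 1100
Volume = 1151.92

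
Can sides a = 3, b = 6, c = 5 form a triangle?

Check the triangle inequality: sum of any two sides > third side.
Yes, triangle inequality satisfied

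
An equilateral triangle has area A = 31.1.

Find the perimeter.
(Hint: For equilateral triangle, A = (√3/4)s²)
A = (√3/4)s²  →  s² = 4A/√3 = 4·31.1/√3 = 71.8224
s = 8.47481
Perimeter = 3s = 25.42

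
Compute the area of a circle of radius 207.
Area = pi * r²
Area = pi * 207²
Area = pi * 42849
Area = 134614.10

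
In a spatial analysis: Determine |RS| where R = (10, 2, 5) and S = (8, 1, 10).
d = √[(-2)² + (-1)² + (5)²] = √30 = 5.477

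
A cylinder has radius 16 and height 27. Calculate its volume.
Volume = pi * r² * h
Volume = pi * 16² * 27
Volume = pi * 256 * 27
Volume = pi * 6912
Volume = 21714.69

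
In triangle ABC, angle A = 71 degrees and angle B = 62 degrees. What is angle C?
Sum of angles in a triangle = 180 degrees
Third angle = 180 - 71 - 62
Third angle = 47 degrees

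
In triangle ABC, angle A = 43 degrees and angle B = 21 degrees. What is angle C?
Sum of angles in a triangle = 180 degrees
Third angle = 180 - 43 - 21
Third angle = 116 degrees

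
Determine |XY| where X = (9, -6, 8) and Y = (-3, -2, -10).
d = √[(-12)² + (4)² + (-18)²] = √484 = 22.0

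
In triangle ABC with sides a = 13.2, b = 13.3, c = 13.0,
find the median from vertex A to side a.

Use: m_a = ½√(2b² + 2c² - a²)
m_a = ½√(2·13.3² + 2·13.0² - 13.2²)
m_a = ½√(353.78 + 338 - 174.24) = ½√517.54 = 11.37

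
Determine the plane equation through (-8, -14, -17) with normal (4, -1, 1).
d = n·P = (4)(-8) + (-1)(-14) + (1)(-17) = -35
Plane: 4x - y + z = -35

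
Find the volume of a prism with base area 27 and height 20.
Volume = base area * height
Volume = 27 * 20
Volume = 540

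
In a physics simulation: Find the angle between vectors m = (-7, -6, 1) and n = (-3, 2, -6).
m·n = 3, |m|² = 86, |n|² = 49
cos θ = 3/√4214 ≈ 0.04621
θ ≈ 87.35°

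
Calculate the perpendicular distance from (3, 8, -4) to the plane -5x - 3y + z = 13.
d = |(-5)(3) + (-3)(8) + 1(-4) - (13)| / √((-5)² + (-3)² + 1²) = 56/√35 = 9.466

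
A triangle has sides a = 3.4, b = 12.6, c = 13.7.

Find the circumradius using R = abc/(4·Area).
s = (a+b+c)/2 = 14.85
Area = √(s(s-a)(s-b)(s-c)) = √(14.85·11.45·2.25·1.15) = 20.9752
R = abc/(4·Area) = (3.4·12.6·13.7)/(4·20.9752) = 586.908/83.9008 = 6.995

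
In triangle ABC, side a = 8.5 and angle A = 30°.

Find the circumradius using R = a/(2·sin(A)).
R = a/(2·sin(A)) = 8.5/(2·sin(30°))
R = 8.5/(2·0.500000) = 8.5/1.000000 = 8.5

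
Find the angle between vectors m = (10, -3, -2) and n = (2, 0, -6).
m·n = 32, |m|² = 113, |n|² = 40
cos θ = 32/√4520 ≈ 0.476
θ ≈ 61.58°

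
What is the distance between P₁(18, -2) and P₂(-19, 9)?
Using the distance formula: d = sqrt((x₂-x₁)² + (y₂-y₁)²)
dx = (-19) - 18 = -37
dy = 9 - (-2) = 11
d = sqrt((-37)² + 11²) = sqrt(1369 + 121) = sqrt(1490) = 38.60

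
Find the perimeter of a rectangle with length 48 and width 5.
Perimeter = 2 * (length + width)
Perimeter = 2 * (48 + 5)
Perimeter = 2 * 53
Perimeter = 106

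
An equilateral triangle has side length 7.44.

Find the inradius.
For an equilateral triangle, r = s/(2√3) where s is the side.
r = 7.44/(2√3) = 7.44/3.464102 = 2.148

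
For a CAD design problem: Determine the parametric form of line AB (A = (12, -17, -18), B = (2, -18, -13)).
Direction vector d = B - A = (-10, -1, 5)
x = 12 - 10t, y = -17 - t, z = -18 + 5t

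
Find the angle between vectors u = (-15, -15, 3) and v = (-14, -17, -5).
u·v = 450, |u|² = 459, |v|² = 510
cos θ = 450/√234090 ≈ 0.9301
θ ≈ 21.55°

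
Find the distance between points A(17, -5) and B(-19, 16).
Using the distance formula: d = sqrt((x₂-x₁)² + (y₂-y₁)²)
dx = (-19) - 17 = -36
dy = 16 - (-5) = 21
d = sqrt((-36)² + 21²) = sqrt(1296 + 441) = sqrt(1737) = 41.68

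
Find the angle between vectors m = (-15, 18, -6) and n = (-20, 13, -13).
m·n = 612, |m|² = 585, |n|² = 738
cos θ = 612/√431730 ≈ 0.9314
θ ≈ 21.34°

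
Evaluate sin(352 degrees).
sin(352 degrees) = -0.1392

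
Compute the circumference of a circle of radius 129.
Circumference = 2 * pi * r
Circumference = 2 * pi * 129
Circumference = 810.53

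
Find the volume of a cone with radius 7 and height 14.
Volume = (1/3) * pi * r² * h
Volume = (1/3) * pi * 7² * 14
Volume = (1/3) * pi * 49 * 14
Volume = (1/3) * pi * 686
Volume = 718.38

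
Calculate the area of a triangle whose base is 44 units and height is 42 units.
Area = (1/2) * base * height
Area = (1/2) * 44 * 42
Area = 924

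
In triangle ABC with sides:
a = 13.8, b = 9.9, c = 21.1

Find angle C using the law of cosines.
cos(C) = (a² + b² - c²)/(2ab)
cos(C) = (13.8² + 9.9² - 21.1²)/(2·13.8·9.9) = -156.76/273.24 = -0.573708
C = arccos(-0.573708) = 125°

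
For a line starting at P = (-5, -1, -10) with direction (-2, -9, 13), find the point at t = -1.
P(-1) = (-5 + (-2)(-1), -1 + (-9)(-1), -10 + 13(-1)) = (-3, 8, -23)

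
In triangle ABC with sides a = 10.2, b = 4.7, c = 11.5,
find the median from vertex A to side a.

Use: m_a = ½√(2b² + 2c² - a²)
m_a = ½√(2·4.7² + 2·11.5² - 10.2²)
m_a = ½√(44.18 + 264.5 - 104.04) = ½√204.64 = 7.153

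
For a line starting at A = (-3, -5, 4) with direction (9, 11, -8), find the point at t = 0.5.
P(0.5) = (-3 + 9(0.5), -5 + 11(0.5), 4 + (-8)(0.5)) = (1.5, 0.5, 0)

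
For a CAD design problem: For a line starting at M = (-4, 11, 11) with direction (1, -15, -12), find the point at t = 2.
P(2) = (-4 + 1(2), 11 + (-15)(2), 11 + (-12)(2)) = (-2, -19, -13)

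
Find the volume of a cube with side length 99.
Volume = s³
Volume = 99³
Volume = 970299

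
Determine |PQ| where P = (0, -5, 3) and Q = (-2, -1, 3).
d = √[(-2)² + (4)² + (0)²] = √20 = 4.472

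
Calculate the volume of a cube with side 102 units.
Volume = s³
Volume = 102³
Volume = 1061208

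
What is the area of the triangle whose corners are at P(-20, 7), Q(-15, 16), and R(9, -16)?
Using the coordinate formula: Area = (1/2)|x₁(y₂-y₃) + x₂(y₃-y₁) + x₃(y₁-y₂)|
Area = (1/2)|(-20)(16-(-16)) + (-15)((-16)-7) + 9(7-16)|
Area = (1/2)|(-20)*32 + (-15)*(-23) + 9*(-9)|
Area = (1/2)|(-640) + 345 + (-81)|
Area = (1/2)*376 = 188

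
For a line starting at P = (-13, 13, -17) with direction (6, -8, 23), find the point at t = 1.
P(1) = (-13 + 6(1), 13 + (-8)(1), -17 + 23(1)) = (-7, 5, 6)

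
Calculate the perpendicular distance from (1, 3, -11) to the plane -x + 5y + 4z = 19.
d = |(-1)(1) + 5(3) + 4(-11) - (19)| / √((-1)² + 5² + 4²) = 49/√42 = 7.561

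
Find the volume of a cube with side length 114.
Volume = s³
Volume = 114³
Volume = 1481544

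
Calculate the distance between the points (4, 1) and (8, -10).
Using the distance formula: d = sqrt((x₂-x₁)² + (y₂-y₁)²)
dx = 8 - 4 = 4
dy = (-10) - 1 = -11
d = sqrt(4² + (-11)²) = sqrt(16 + 121) = sqrt(137) = 11.70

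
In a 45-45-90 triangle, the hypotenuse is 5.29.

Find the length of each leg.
In a 45-45-90 triangle, hypotenuse = leg·√2  →  leg = hypotenuse/√2
leg = 5.29/√2 = 3.741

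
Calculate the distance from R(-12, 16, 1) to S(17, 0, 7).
d = √[(29)² + (-16)² + (6)²] = √1133 = 33.66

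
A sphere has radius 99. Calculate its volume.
Volume = (4/3) * pi * r³
Volume = (4/3) * pi * 99³
Volume = (4/3) * pi * 970299
Volume = 4064378.95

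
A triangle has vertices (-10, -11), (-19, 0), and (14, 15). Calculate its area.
Using the coordinate formula: Area = (1/2)|x₁(y₂-y₃) + x₂(y₃-y₁) + x₃(y₁-y₂)|
Area = (1/2)|(-10)(0-15) + (-19)(15-(-11)) + 14((-11)-0)|
Area = (1/2)|(-10)*(-15) + (-19)*26 + 14*(-11)|
Area = (1/2)|150 + (-494) + (-154)|
Area = (1/2)*498 = 249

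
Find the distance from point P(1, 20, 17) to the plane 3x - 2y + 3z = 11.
d = |3(1) + (-2)(20) + 3(17) - (11)| / √(3² + (-2)² + 3²) = 3/√22 = 0.6396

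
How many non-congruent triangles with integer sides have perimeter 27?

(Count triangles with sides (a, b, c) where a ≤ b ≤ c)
With a ≤ b ≤ c and a + b + c = 27, the triangle inequality a + b > c gives c < 27/2, so c ≤ 13.
Iterate a from 1 to ⌊p/3⌋ = 9; for each a, b ranges from a to ⌊(p−a)/2⌋ with c = p − a − b, keeping only c ≥ b.
Triples: (1, 13, 13), (2, 12, 13), (3, 11, 13), …
Count = 19 triangles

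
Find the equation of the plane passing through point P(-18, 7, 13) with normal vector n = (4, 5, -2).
d = n·P = (4)(-18) + (5)(7) + (-2)(13) = -63
Plane: 4x + 5y - 2z = -63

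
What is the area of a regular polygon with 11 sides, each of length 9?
For a regular 11-gon with side length s = 9:
Apothem a = s / (2*tan(pi/11)) = 9 / (2*tan(pi/11)) ≈ 15.3256
Perimeter P = 11 * 9 = 99
Area = (1/2) * P * a = (1/2) * 99 * 15.3256 = 758.62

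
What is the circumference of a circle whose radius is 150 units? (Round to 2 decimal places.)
Circumference = 2 * pi * r
Circumference = 2 * pi * 150
Circumference = 942.48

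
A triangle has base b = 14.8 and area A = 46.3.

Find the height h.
A = ½bh  →  h = 2A/b
h = 2·46.3/14.8 = 6.257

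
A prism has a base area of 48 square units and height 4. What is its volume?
Volume = base area * height
Volume = 48 * 4
Volume = 192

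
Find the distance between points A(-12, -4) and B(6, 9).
Using the distance formula: d = sqrt((x₂-x₁)² + (y₂-y₁)²)
dx = 6 - (-12) = 18
dy = 9 - (-4) = 13
d = sqrt(18² + 13²) = sqrt(324 + 169) = sqrt(493) = 22.20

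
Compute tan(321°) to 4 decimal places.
tan(321 degrees) = -0.8098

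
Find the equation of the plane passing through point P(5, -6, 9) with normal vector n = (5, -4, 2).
d = n·P = (5)(5) + (-4)(-6) + (2)(9) = 67
Plane: 5x - 4y + 2z = 67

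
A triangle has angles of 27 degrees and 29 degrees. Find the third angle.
Sum of angles in a triangle = 180 degrees
Third angle = 180 - 27 - 29
Third angle = 124 degrees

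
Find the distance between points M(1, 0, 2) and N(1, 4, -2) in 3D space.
d = √[(0)² + (4)² + (-4)²] = √32 = 5.657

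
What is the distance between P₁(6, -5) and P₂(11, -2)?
Using the distance formula: d = sqrt((x₂-x₁)² + (y₂-y₁)²)
dx = 11 - 6 = 5
dy = (-2) - (-5) = 3
d = sqrt(5² + 3²) = sqrt(25 + 9) = sqrt(34) = 5.83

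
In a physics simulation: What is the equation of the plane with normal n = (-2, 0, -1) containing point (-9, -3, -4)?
d = n·P = (-2)(-9) + (0)(-3) + (-1)(-4) = 22
Plane: -2x - z = 22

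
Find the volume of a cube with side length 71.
Volume = s³
Volume = 71³
Volume = 357911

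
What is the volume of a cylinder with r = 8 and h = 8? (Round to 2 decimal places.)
Volume = pi * r² * h
Volume = pi * 8² * 8
Volume = pi * 64 * 8
Volume = pi * 512
Volume = 1608.50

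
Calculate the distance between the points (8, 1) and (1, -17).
Using the distance formula: d = sqrt((x₂-x₁)² + (y₂-y₁)²)
dx = 1 - 8 = -7
dy = (-17) - 1 = -18
d = sqrt((-7)² + (-18)²) = sqrt(49 + 324) = sqrt(373) = 19.31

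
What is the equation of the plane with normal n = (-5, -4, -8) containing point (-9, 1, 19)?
d = n·P = (-5)(-9) + (-4)(1) + (-8)(19) = -111
Plane: -5x - 4y - 8z = -111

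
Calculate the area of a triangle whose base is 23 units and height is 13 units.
Area = (1/2) * base * height
Area = (1/2) * 23 * 13
Area = 149.50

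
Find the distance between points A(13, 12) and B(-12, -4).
Using the distance formula: d = sqrt((x₂-x₁)² + (y₂-y₁)²)
dx = (-12) - 13 = -25
dy = (-4) - 12 = -16
d = sqrt((-25)² + (-16)²) = sqrt(625 + 256) = sqrt(881) = 29.68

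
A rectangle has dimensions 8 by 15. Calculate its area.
Area = length * width
Area = 8 * 15
Area = 120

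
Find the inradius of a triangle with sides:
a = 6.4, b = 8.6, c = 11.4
s = (a+b+c)/2 = (6.4+8.6+11.4)/2 = 13.2
Area = √(s(s-a)(s-b)(s-c)) = √(13.2·6.8·4.6·1.8) = 27.2619
r = Area/s = 27.2619/13.2 = 2.065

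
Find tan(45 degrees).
tan(45 degrees) = 1
Decimal approximation: 1.0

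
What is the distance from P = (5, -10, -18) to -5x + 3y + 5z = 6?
d = |(-5)(5) + 3(-10) + 5(-18) - (6)| / √((-5)² + 3² + 5²) = 151/√59 = 19.66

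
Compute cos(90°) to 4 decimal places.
cos(90 degrees) = 0
Decimal approximation: 0.0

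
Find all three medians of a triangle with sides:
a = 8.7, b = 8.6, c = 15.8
Using m_x = ½√(2y² + 2z² - x²):
m_a = ½√(2·8.6² + 2·15.8² - 8.7²) = ½√571.51 = 11.95
m_b = ½√(2·8.7² + 2·15.8² - 8.6²) = ½√576.7 = 12.01
m_c = ½√(2·8.7² + 2·8.6² - 15.8²) = ½√49.66 = 3.523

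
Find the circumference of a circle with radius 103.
Circumference = 2 * pi * r
Circumference = 2 * pi * 103
Circumference = 647.17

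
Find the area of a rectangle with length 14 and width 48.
Area = length * width
Area = 14 * 48
Area = 672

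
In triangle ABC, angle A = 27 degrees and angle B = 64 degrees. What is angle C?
Sum of angles in a triangle = 180 degrees
Third angle = 180 - 27 - 64
Third angle = 89 degrees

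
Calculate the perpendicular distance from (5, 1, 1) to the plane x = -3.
d = |1(5) + 0(1) + 0(1) - (-3)| / √(1² + 0² + 0²) = 8/√1 = 8.0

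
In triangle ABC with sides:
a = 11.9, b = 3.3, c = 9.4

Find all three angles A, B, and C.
By the law of cosines:
cos(A) = (b² + c² - a²)/(2bc) = -0.682785  →  A = 133.1°
cos(B) = (a² + c² - b²)/(2ac) = 0.979260  →  B = 11.69°
cos(C) = (a² + b² - c²)/(2ab) = 0.816654  →  C = 35.25°
Check: A + B + C = 180.0° ✓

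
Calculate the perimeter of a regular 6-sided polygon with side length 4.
Perimeter = number of sides * side length
Perimeter = 6 * 4
Perimeter = 24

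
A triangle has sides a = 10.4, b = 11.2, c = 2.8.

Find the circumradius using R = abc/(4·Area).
s = (a+b+c)/2 = 12.2
Area = √(s(s-a)(s-b)(s-c)) = √(12.2·1.8·1·9.4) = 14.3675
R = abc/(4·Area) = (10.4·11.2·2.8)/(4·14.3675) = 326.144/57.47 = 5.675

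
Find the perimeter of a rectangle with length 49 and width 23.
Perimeter = 2 * (length + width)
Perimeter = 2 * (49 + 23)
Perimeter = 2 * 72
Perimeter = 144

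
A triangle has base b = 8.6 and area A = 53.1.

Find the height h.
A = ½bh  →  h = 2A/b
h = 2·53.1/8.6 = 12.35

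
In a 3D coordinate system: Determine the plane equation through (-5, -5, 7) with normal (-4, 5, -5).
d = n·P = (-4)(-5) + (5)(-5) + (-5)(7) = -40
Plane: -4x + 5y - 5z = -40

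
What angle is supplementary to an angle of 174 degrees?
Supplementary angles sum to 180 degrees.
Other angle = 180 - 174
Other angle = 6 degrees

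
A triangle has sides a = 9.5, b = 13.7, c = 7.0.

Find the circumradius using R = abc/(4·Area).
s = (a+b+c)/2 = 15.1
Area = √(s(s-a)(s-b)(s-c)) = √(15.1·5.6·1.4·8.1) = 30.9663
R = abc/(4·Area) = (9.5·13.7·7.0)/(4·30.9663) = 911.05/123.8652 = 7.355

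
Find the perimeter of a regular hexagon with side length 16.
Perimeter = number of sides * side length
Perimeter = 6 * 16
Perimeter = 96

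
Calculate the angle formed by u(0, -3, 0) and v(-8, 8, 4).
u·v = -24, |u|² = 9, |v|² = 144
cos θ = -24/√1296 ≈ -0.6667
θ ≈ 131.8°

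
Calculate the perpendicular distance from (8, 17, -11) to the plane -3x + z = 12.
d = |(-3)(8) + 0(17) + 1(-11) - (12)| / √((-3)² + 0² + 1²) = 47/√10 = 14.86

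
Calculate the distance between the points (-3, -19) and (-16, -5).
Using the distance formula: d = sqrt((x₂-x₁)² + (y₂-y₁)²)
dx = (-16) - (-3) = -13
dy = (-5) - (-19) = 14
d = sqrt((-13)² + 14²) = sqrt(169 + 196) = sqrt(365) = 19.10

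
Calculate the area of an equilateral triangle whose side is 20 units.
Area = (sqrt(3)/4) * s²
Area = (sqrt(3)/4) * 20²
Area = (sqrt(3)/4) * 400
Area = 173.21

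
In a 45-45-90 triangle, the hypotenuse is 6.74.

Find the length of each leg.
In a 45-45-90 triangle, hypotenuse = leg·√2  →  leg = hypotenuse/√2
leg = 6.74/√2 = 4.766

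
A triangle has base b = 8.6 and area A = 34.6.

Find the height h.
A = ½bh  →  h = 2A/b
h = 2·34.6/8.6 = 8.047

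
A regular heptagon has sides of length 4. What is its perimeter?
Perimeter = number of sides * side length
Perimeter = 7 * 4
Perimeter = 28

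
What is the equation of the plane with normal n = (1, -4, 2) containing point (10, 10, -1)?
d = n·P = (1)(10) + (-4)(10) + (2)(-1) = -32
Plane: x - 4y + 2z = -32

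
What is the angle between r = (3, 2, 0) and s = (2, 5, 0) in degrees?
r·s = 16, |r|² = 13, |s|² = 29
cos θ = 16/√377 ≈ 0.824
θ ≈ 34.51°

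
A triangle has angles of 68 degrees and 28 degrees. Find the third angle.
Sum of angles in a triangle = 180 degrees
Third angle = 180 - 68 - 28
Third angle = 84 degrees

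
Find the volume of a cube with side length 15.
Volume = s³
Volume = 15³
Volume = 3375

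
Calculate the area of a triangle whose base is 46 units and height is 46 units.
Area = (1/2) * base * height
Area = (1/2) * 46 * 46
Area = 1058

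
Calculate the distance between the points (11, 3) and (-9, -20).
Using the distance formula: d = sqrt((x₂-x₁)² + (y₂-y₁)²)
dx = (-9) - 11 = -20
dy = (-20) - 3 = -23
d = sqrt((-20)² + (-23)²) = sqrt(400 + 529) = sqrt(929) = 30.48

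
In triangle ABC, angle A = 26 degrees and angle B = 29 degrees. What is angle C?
Sum of angles in a triangle = 180 degrees
Third angle = 180 - 26 - 29
Third angle = 125 degrees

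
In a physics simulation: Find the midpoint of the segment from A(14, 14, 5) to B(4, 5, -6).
Midpoint = ((14+4)/2, (14+5)/2, (5-6)/2) = (9, 9.5, -0.5)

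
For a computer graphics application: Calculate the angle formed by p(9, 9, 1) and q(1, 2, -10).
p·q = 17, |p|² = 163, |q|² = 105
cos θ = 17/√17115 ≈ 0.1299
θ ≈ 82.53°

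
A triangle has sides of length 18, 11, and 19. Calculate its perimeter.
Perimeter = sum of all sides
Perimeter = 18 + 11 + 19
Perimeter = 48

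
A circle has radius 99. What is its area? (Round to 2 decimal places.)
Area = pi * r²
Area = pi * 99²
Area = pi * 9801
Area = 30790.75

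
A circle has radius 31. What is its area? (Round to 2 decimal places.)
Area = pi * r²
Area = pi * 31²
Area = pi * 961
Area = 3019.07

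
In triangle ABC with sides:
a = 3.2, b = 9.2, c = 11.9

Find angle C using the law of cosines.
cos(C) = (a² + b² - c²)/(2ab)
cos(C) = (3.2² + 9.2² - 11.9²)/(2·3.2·9.2) = -46.73/58.88 = -0.793648
C = arccos(-0.793648) = 142.5°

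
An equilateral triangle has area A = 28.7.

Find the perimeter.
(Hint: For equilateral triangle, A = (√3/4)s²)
A = (√3/4)s²  →  s² = 4A/√3 = 4·28.7/√3 = 66.2798
s = 8.14124
Perimeter = 3s = 24.42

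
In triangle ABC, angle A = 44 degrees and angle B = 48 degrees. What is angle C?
Sum of angles in a triangle = 180 degrees
Third angle = 180 - 44 - 48
Third angle = 88 degrees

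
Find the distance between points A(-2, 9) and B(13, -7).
Using the distance formula: d = sqrt((x₂-x₁)² + (y₂-y₁)²)
dx = 13 - (-2) = 15
dy = (-7) - 9 = -16
d = sqrt(15² + (-16)²) = sqrt(225 + 256) = sqrt(481) = 21.93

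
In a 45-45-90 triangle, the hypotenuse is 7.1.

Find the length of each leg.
In a 45-45-90 triangle, hypotenuse = leg·√2  →  leg = hypotenuse/√2
leg = 7.1/√2 = 5.02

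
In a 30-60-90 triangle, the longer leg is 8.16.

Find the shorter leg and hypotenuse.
In a 30-60-90 triangle, sides are in ratio 1 : √3 : 2.
Long leg = short leg·√3  →  short leg = 8.16/√3 = 4.711
Hypotenuse = 2·(short leg) = 2·8.16/√3 = 9.422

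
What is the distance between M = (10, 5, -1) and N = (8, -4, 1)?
d = √[(-2)² + (-9)² + (2)²] = √89 = 9.434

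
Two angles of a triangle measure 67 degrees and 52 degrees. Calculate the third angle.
Sum of angles in a triangle = 180 degrees
Third angle = 180 - 67 - 52
Third angle = 61 degrees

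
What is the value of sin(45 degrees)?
sin(45 degrees) = sqrt(2)/2
Decimal approximation: 0.7071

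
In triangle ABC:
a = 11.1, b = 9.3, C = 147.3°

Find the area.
Using A = ½ab·sin(C):
A = ½·11.1·9.3·sin(147.3°) = ½·103.23·0.540240 = 27.88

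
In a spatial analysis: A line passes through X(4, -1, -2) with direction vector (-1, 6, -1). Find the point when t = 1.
P(1) = (4 + (-1)(1), -1 + 6(1), -2 + (-1)(1)) = (3, 5, -3)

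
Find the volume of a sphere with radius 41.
Volume = (4/3) * pi * r³
Volume = (4/3) * pi * 41³
Volume = (4/3) * pi * 68921
Volume = 288695.61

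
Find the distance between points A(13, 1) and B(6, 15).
Using the distance formula: d = sqrt((x₂-x₁)² + (y₂-y₁)²)
dx = 6 - 13 = -7
dy = 15 - 1 = 14
d = sqrt((-7)² + 14²) = sqrt(49 + 196) = sqrt(245) = 15.65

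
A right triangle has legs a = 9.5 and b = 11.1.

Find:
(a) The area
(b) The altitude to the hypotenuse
(a) Area = ½ab = ½·9.5·11.1 = 52.725
(b) Hypotenuse c = √(9.5² + 11.1²) = √213.46 = 14.6103
    Area = ½·c·h_c  →  h_c = 2·Area/c = 2·52.725/14.6103 = 7.218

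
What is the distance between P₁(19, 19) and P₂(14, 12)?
Using the distance formula: d = sqrt((x₂-x₁)² + (y₂-y₁)²)
dx = 14 - 19 = -5
dy = 12 - 19 = -7
d = sqrt((-5)² + (-7)²) = sqrt(25 + 49) = sqrt(74) = 8.60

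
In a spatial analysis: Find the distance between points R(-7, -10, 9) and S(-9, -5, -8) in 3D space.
d = √[(-2)² + (5)² + (-17)²] = √318 = 17.83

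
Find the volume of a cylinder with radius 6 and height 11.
Volume = pi * r² * h
Volume = pi * 6² * 11
Volume = pi * 36 * 11
Volume = pi * 396
Volume = 1244.07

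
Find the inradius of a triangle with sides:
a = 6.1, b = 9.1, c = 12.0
s = (a+b+c)/2 = (6.1+9.1+12.0)/2 = 13.6
Area = √(s(s-a)(s-b)(s-c)) = √(13.6·7.5·4.5·1.6) = 27.0998
r = Area/s = 27.0998/13.6 = 1.993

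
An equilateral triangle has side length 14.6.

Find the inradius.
For an equilateral triangle, r = s/(2√3) where s is the side.
r = 14.6/(2√3) = 14.6/3.464102 = 4.215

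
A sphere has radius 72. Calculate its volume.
Volume = (4/3) * pi * r³
Volume = (4/3) * pi * 72³
Volume = (4/3) * pi * 373248
Volume = 1563457.57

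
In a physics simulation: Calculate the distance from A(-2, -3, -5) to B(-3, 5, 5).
d = √[(-1)² + (8)² + (10)²] = √165 = 12.85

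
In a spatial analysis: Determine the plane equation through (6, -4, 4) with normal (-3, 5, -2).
d = n·P = (-3)(6) + (5)(-4) + (-2)(4) = -46
Plane: -3x + 5y - 2z = -46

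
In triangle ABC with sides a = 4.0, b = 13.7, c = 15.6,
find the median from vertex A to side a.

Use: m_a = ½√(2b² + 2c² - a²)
m_a = ½√(2·13.7² + 2·15.6² - 4.0²)
m_a = ½√(375.38 + 486.72 - 16) = ½√846.1 = 14.54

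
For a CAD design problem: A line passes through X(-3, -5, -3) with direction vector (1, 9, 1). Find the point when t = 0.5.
P(0.5) = (-3 + 1(0.5), -5 + 9(0.5), -3 + 1(0.5)) = (-2.5, -0.5, -2.5)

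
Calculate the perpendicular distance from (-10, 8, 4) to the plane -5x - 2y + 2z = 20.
d = |(-5)(-10) + (-2)(8) + 2(4) - (20)| / √((-5)² + (-2)² + 2²) = 22/√33 = 3.83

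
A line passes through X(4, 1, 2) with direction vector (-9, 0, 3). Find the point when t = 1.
P(1) = (4 + (-9)(1), 1 + 0(1), 2 + 3(1)) = (-5, 1, 5)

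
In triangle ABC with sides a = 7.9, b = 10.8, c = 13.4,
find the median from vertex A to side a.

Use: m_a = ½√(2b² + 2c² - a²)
m_a = ½√(2·10.8² + 2·13.4² - 7.9²)
m_a = ½√(233.28 + 359.12 - 62.41) = ½√529.99 = 11.51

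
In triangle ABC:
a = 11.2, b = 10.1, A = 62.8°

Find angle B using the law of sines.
sin(B)/b = sin(A)/a
sin(B) = b·sin(A)/a = 10.1·sin(62.8°)/11.2 = 0.802063
B = arcsin(0.802063) = 53.33°  (b ≤ a, so B ≤ A and the acute solution is unique)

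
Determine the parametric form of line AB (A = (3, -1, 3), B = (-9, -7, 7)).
Direction vector d = B - A = (-12, -6, 4)
x = 3 - 12t, y = -1 - 6t, z = 3 + 4t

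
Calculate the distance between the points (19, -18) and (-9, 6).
Using the distance formula: d = sqrt((x₂-x₁)² + (y₂-y₁)²)
dx = (-9) - 19 = -28
dy = 6 - (-18) = 24
d = sqrt((-28)² + 24²) = sqrt(784 + 576) = sqrt(1360) = 36.88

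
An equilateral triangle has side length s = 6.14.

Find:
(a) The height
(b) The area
(a) Height h = s·√3/2 = 6.14·√3/2 = 5.317
(b) Area = (√3/4)·s² = (√3/4)·6.14² = (√3/4)·37.6996 = 16.32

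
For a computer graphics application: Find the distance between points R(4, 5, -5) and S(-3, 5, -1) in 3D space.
d = √[(-7)² + (0)² + (4)²] = √65 = 8.062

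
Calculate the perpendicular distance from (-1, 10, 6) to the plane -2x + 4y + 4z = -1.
d = |(-2)(-1) + 4(10) + 4(6) - (-1)| / √((-2)² + 4² + 4²) = 67/√36 = 11.17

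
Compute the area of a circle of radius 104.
Area = pi * r²
Area = pi * 104²
Area = pi * 10816
Area = 33979.47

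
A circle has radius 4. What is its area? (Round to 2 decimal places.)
Area = pi * r²
Area = pi * 4²
Area = pi * 16
Area = 50.27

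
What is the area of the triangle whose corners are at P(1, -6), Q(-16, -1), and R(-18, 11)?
Using the coordinate formula: Area = (1/2)|x₁(y₂-y₃) + x₂(y₃-y₁) + x₃(y₁-y₂)|
Area = (1/2)|1((-1)-11) + (-16)(11-(-6)) + (-18)((-6)-(-1))|
Area = (1/2)|1*(-12) + (-16)*17 + (-18)*(-5)|
Area = (1/2)|(-12) + (-272) + 90|
Area = (1/2)*194 = 97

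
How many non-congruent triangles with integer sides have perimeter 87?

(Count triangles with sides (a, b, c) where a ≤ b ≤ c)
With a ≤ b ≤ c and a + b + c = 87, the triangle inequality a + b > c gives c < 87/2, so c ≤ 43.
Iterate a from 1 to ⌊p/3⌋ = 29; for each a, b ranges from a to ⌊(p−a)/2⌋ with c = p − a − b, keeping only c ≥ b.
Triples: (1, 43, 43), (2, 42, 43), (3, 41, 43), …
Count = 169 triangles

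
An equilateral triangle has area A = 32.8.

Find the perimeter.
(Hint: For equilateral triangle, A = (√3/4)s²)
A = (√3/4)s²  →  s² = 4A/√3 = 4·32.8/√3 = 75.7484
s = 8.70335
Perimeter = 3s = 26.11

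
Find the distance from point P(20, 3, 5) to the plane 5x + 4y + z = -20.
d = |5(20) + 4(3) + 1(5) - (-20)| / √(5² + 4² + 1²) = 137/√42 = 21.14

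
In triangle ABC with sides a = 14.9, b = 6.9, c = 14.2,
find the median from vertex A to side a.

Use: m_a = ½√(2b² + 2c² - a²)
m_a = ½√(2·6.9² + 2·14.2² - 14.9²)
m_a = ½√(95.22 + 403.28 - 222.01) = ½√276.49 = 8.314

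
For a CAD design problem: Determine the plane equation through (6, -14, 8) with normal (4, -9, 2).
d = n·P = (4)(6) + (-9)(-14) + (2)(8) = 166
Plane: 4x - 9y + 2z = 166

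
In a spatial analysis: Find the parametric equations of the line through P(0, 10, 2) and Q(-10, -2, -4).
Direction vector d = Q - P = (-10, -12, -6)
x = 0 - 10t, y = 10 - 12t, z = 2 - 6t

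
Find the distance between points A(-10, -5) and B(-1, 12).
Using the distance formula: d = sqrt((x₂-x₁)² + (y₂-y₁)²)
dx = (-1) - (-10) = 9
dy = 12 - (-5) = 17
d = sqrt(9² + 17²) = sqrt(81 + 289) = sqrt(370) = 19.24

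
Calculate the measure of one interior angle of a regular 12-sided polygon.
Interior angle of a regular n-gon = (n-2)*180/n
Interior angle = (12-2)*180/12
Interior angle = 10*180/12
Interior angle = 1800/12
Interior angle = 150 degrees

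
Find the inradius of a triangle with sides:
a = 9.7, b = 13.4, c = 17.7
s = (a+b+c)/2 = (9.7+13.4+17.7)/2 = 20.4
Area = √(s(s-a)(s-b)(s-c)) = √(20.4·10.7·7·2.7) = 64.23
r = Area/s = 64.23/20.4 = 3.149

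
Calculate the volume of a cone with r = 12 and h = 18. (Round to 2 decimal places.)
Volume = (1/3) * pi * r² * h
Volume = (1/3) * pi * 12² * 18
Volume = (1/3) * pi * 144 * 18
Volume = (1/3) * pi * 2592
Volume = 2714.34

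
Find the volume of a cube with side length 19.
Volume = s³
Volume = 19³
Volume = 6859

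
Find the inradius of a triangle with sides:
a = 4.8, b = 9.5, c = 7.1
s = (a+b+c)/2 = (4.8+9.5+7.1)/2 = 10.7
Area = √(s(s-a)(s-b)(s-c)) = √(10.7·5.9·1.2·3.6) = 16.5143
r = Area/s = 16.5143/10.7 = 1.543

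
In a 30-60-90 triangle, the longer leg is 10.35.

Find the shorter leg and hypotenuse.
In a 30-60-90 triangle, sides are in ratio 1 : √3 : 2.
Long leg = short leg·√3  →  short leg = 10.35/√3 = 5.976
Hypotenuse = 2·(short leg) = 2·10.35/√3 = 11.95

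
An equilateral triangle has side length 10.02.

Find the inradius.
For an equilateral triangle, r = s/(2√3) where s is the side.
r = 10.02/(2√3) = 10.02/3.464102 = 2.893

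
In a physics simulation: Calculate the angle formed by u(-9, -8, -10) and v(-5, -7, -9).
u·v = 191, |u|² = 245, |v|² = 155
cos θ = 191/√37975 ≈ 0.9801
θ ≈ 11.44°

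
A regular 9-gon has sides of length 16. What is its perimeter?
Perimeter = number of sides * side length
Perimeter = 9 * 16
Perimeter = 144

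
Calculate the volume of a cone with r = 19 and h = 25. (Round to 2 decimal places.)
Volume = (1/3) * pi * r² * h
Volume = (1/3) * pi * 19² * 25
Volume = (1/3) * pi * 361 * 25
Volume = (1/3) * pi * 9025
Volume = 9450.96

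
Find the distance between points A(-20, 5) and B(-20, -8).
Using the distance formula: d = sqrt((x₂-x₁)² + (y₂-y₁)²)
dx = (-20) - (-20) = 0
dy = (-8) - 5 = -13
d = sqrt(0² + (-13)²) = sqrt(0 + 169) = sqrt(169) = 13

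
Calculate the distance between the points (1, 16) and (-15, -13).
Using the distance formula: d = sqrt((x₂-x₁)² + (y₂-y₁)²)
dx = (-15) - 1 = -16
dy = (-13) - 16 = -29
d = sqrt((-16)² + (-29)²) = sqrt(256 + 841) = sqrt(1097) = 33.12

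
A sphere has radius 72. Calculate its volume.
Volume = (4/3) * pi * r³
Volume = (4/3) * pi * 72³
Volume = (4/3) * pi * 373248
Volume = 1563457.57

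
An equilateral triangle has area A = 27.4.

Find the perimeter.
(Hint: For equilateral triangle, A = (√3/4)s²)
A = (√3/4)s²  →  s² = 4A/√3 = 4·27.4/√3 = 63.2776
s = 7.95472
Perimeter = 3s = 23.86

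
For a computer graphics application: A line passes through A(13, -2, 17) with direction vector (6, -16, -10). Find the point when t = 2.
P(2) = (13 + 6(2), -2 + (-16)(2), 17 + (-10)(2)) = (25, -34, -3)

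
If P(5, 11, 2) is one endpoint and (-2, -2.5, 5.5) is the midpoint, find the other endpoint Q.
Q = (2×(-2) - 5, 2×(-2.5) - 11, 2×5.5 - 2) = (-9, -16, 9)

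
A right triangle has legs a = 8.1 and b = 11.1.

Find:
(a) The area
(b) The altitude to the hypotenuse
(a) Area = ½ab = ½·8.1·11.1 = 44.955
(b) Hypotenuse c = √(8.1² + 11.1²) = √188.82 = 13.7412
    Area = ½·c·h_c  →  h_c = 2·Area/c = 2·44.955/13.7412 = 6.543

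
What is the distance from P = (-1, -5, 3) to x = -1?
d = |1(-1) + 0(-5) + 0(3) - (-1)| / √(1² + 0² + 0²) = 0/√1 = 0.0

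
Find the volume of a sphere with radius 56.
Volume = (4/3) * pi * r³
Volume = (4/3) * pi * 56³
Volume = (4/3) * pi * 175616
Volume = 735618.58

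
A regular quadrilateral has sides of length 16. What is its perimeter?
Perimeter = number of sides * side length
Perimeter = 4 * 16
Perimeter = 64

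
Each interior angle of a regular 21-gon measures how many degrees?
Interior angle of a regular n-gon = (n-2)*180/n
Interior angle = (21-2)*180/21
Interior angle = 19*180/21
Interior angle = 3420/21
Interior angle = 162.86 degrees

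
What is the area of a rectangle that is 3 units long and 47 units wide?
Area = length * width
Area = 3 * 47
Area = 141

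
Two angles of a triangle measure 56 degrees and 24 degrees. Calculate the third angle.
Sum of angles in a triangle = 180 degrees
Third angle = 180 - 56 - 24
Third angle = 100 degrees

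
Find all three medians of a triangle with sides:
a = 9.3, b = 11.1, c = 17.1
Using m_x = ½√(2y² + 2z² - x²):
m_a = ½√(2·11.1² + 2·17.1² - 9.3²) = ½√744.75 = 13.65
m_b = ½√(2·9.3² + 2·17.1² - 11.1²) = ½√634.59 = 12.6
m_c = ½√(2·9.3² + 2·11.1² - 17.1²) = ½√126.99 = 5.634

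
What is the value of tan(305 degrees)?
tan(305 degrees) = -1.4281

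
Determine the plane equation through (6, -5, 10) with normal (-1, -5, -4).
d = n·P = (-1)(6) + (-5)(-5) + (-4)(10) = -21
Plane: -x - 5y - 4z = -21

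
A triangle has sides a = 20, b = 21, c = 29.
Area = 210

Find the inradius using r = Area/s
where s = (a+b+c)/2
s = (20+21+29)/2 = 35
r = Area/s = 210/35 = 6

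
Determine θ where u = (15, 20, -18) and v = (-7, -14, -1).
u·v = -367, |u|² = 949, |v|² = 246
cos θ = -367/√233454 ≈ -0.7596
θ ≈ 139.4°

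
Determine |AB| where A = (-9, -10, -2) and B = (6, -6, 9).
d = √[(15)² + (4)² + (11)²] = √362 = 19.03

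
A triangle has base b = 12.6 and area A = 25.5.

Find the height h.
A = ½bh  →  h = 2A/b
h = 2·25.5/12.6 = 4.048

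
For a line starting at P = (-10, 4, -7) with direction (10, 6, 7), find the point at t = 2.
P(2) = (-10 + 10(2), 4 + 6(2), -7 + 7(2)) = (10, 16, 7)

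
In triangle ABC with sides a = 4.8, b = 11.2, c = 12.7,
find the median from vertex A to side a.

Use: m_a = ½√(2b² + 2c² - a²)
m_a = ½√(2·11.2² + 2·12.7² - 4.8²)
m_a = ½√(250.88 + 322.58 - 23.04) = ½√550.42 = 11.73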